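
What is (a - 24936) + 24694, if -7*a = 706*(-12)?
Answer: 6778/7 ≈ 968.29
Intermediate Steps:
a = 8472/7 (a = -706*(-12)/7 = -⅐*(-8472) = 8472/7 ≈ 1210.3)
(a - 24936) + 24694 = (8472/7 - 24936) + 24694 = -166080/7 + 24694 = 6778/7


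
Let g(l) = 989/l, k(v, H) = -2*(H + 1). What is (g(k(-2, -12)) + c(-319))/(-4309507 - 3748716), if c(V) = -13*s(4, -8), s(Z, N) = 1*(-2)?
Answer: -1561/177280906 ≈ -8.8052e-6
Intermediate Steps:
s(Z, N) = -2
c(V) = 26 (c(V) = -13*(-2) = 26)
k(v, H) = -2 - 2*H (k(v, H) = -2*(1 + H) = -2 - 2*H)
(g(k(-2, -12)) + c(-319))/(-4309507 - 3748716) = (989/(-2 - 2*(-12)) + 26)/(-4309507 - 3748716) = (989/(-2 + 24) + 26)/(-8058223) = (989/22 + 26)*(-1/8058223) = (1561/22)*(-1/8058223) = -1561/177280906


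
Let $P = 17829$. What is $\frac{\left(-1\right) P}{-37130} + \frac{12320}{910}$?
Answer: $\frac{6766657}{482690} \approx 14.019$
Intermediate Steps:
$\frac{\left(-1\right) P}{-37130} + \frac{12320}{910} = \frac{\left(-1\right) 17829}{-37130} + \frac{12320}{910} = \left(-17829\right) \left(- \frac{1}{37130}\right) + 12320 \cdot \frac{1}{910} = \frac{17829}{37130} + \frac{176}{13} = \frac{6766657}{482690}$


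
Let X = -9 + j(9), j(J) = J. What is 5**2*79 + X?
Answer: 1975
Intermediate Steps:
X = 0 (X = -9 + 9 = 0)
5**2*79 + X = 5**2*79 + 0 = 25*79 + 0 = 1975 + 0 = 1975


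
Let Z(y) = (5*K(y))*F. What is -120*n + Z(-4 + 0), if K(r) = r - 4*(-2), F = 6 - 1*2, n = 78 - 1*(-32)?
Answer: -13120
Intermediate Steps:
n = 110 (n = 78 + 32 = 110)
F = 4 (F = 6 - 2 = 4)
K(r) = 8 + r (K(r) = r + 8 = 8 + r)
Z(y) = 160 + 20*y (Z(y) = (5*(8 + y))*4 = (40 + 5*y)*4 = 160 + 20*y)
-120*n + Z(-4 + 0) = -120*110 + (160 + 20*(-4 + 0)) = -13200 + (160 + 20*(-4)) = -13200 + (160 - 80) = -13200 + 80 = -13120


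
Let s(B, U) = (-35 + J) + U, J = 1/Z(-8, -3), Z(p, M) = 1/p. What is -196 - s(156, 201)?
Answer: -354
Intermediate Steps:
J = -8 (J = 1/(1/(-8)) = 1/(-⅛) = -8)
s(B, U) = -43 + U (s(B, U) = (-35 - 8) + U = -43 + U)
-196 - s(156, 201) = -196 - (-43 + 201) = -196 - 1*158 = -196 - 158 = -354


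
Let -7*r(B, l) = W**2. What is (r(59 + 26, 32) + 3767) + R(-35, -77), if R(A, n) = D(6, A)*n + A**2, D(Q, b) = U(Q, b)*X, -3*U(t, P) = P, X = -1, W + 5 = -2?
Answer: 17650/3 ≈ 5883.3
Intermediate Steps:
W = -7 (W = -5 - 2 = -7)
U(t, P) = -P/3
r(B, l) = -7 (r(B, l) = -1/7*(-7)**2 = -1/7*49 = -7)
D(Q, b) = b/3 (D(Q, b) = -b/3*(-1) = b/3)
R(A, n) = A**2 + A*n/3 (R(A, n) = (A/3)*n + A**2 = A*n/3 + A**2 = A**2 + A*n/3)
(r(59 + 26, 32) + 3767) + R(-35, -77) = (-7 + 3767) + (1/3)*(-35)*(-77 + 3*(-35)) = 3760 + (1/3)*(-35)*(-77 - 105) = 3760 + (1/3)*(-35)*(-182) = 3760 + 6370/3 = 17650/3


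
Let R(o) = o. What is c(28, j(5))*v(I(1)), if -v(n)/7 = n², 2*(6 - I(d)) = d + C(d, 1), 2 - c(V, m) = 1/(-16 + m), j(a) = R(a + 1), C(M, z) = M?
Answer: -735/2 ≈ -367.50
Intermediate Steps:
j(a) = 1 + a (j(a) = a + 1 = 1 + a)
c(V, m) = 2 - 1/(-16 + m)
I(d) = 6 - d (I(d) = 6 - (d + d)/2 = 6 - d)
v(n) = -7*n²
c(28, j(5))*v(I(1)) = ((-33 + 2*(1 + 5))/(-16 + (1 + 5)))*(-7*(6 - 1*1)²) = ((-33 + 2*6)/(-16 + 6))*(-7*(6 - 1)²) = ((-33 + 12)/(-10))*(-7*5²) = (-⅒*(-21))*(-7*25) = (21/10)*(-175) = -735/2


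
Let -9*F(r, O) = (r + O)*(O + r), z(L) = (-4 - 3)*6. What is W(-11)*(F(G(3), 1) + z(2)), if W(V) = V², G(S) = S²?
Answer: -57838/9 ≈ -6426.4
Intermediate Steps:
z(L) = -42 (z(L) = -7*6 = -42)
F(r, O) = -(O + r)²/9 (F(r, O) = -(r + O)*(O + r)/9 = -(O + r)*(O + r)/9 = -(O + r)²/9)
W(-11)*(F(G(3), 1) + z(2)) = (-11)²*(-(1 + 3²)²/9 - 42) = 121*(-(1 + 9)²/9 - 42) = 121*(-⅑*10² - 42) = 121*(-⅑*100 - 42) = 121*(-100/9 - 42) = 121*(-478/9) = -57838/9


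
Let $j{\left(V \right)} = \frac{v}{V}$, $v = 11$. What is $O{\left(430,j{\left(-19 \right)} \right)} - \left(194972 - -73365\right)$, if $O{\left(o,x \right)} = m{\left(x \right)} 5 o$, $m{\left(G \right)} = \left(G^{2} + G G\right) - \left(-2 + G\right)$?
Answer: $- \frac{94347707}{361} \approx -2.6135 \cdot 10^{5}$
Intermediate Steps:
$m{\left(G \right)} = 2 - G + 2 G^{2}$ ($m{\left(G \right)} = \left(G^{2} + G^{2}\right) - \left(-2 + G\right) = 2 G^{2} - \left(-2 + G\right) = 2 - G + 2 G^{2}$)
$j{\left(V \right)} = \frac{11}{V}$
$O{\left(o,x \right)} = o \left(10 - 5 x + 10 x^{2}\right)$ ($O{\left(o,x \right)} = \left(2 - x + 2 x^{2}\right) 5 o = \left(10 - 5 x + 10 x^{2}\right) o = o \left(10 - 5 x + 10 x^{2}\right)$)
$O{\left(430,j{\left(-19 \right)} \right)} - \left(194972 - -73365\right) = 5 \cdot 430 \left(2 - \frac{11}{-19} + 2 \left(\frac{11}{-19}\right)^{2}\right) - \left(194972 - -73365\right) = 5 \cdot 430 \left(2 - 11 \left(- \frac{1}{19}\right) + 2 \left(11 \left(- \frac{1}{19}\right)\right)^{2}\right) - \left(194972 + 73365\right) = 5 \cdot 430 \left(2 - - \frac{11}{19} + 2 \left(- \frac{11}{19}\right)^{2}\right) - 268337 = 5 \cdot 430 \left(2 + \frac{11}{19} + 2 \cdot \frac{121}{361}\right) - 268337 = 5 \cdot 430 \left(2 + \frac{11}{19} + \frac{242}{361}\right) - 268337 = 5 \cdot 430 \cdot \frac{1173}{361} - 268337 = \frac{2521950}{361} - 268337 = - \frac{94347707}{361}$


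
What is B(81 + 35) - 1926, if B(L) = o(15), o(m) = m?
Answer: -1911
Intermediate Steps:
B(L) = 15
B(81 + 35) - 1926 = 15 - 1926 = -1911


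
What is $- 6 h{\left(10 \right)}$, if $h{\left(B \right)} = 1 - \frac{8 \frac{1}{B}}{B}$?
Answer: $- \frac{138}{25} \approx -5.52$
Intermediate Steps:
$h{\left(B \right)} = 1 - \frac{8}{B^{2}}$
$- 6 h{\left(10 \right)} = - 6 \left(1 - \frac{8}{100}\right) = - 6 \left(1 - \frac{2}{25}\right) = \left(-6\right) \frac{23}{25} = - \frac{138}{25}$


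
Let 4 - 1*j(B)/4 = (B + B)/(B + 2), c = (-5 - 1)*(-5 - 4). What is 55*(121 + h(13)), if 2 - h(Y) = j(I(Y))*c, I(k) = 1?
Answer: -32835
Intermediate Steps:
c = 54 (c = -6*(-9) = 54)
j(B) = 16 - 8*B/(2 + B) (j(B) = 16 - 4*(B + B)/(B + 2) = 16 - 4*2*B/(2 + B) = 16 - 8*B/(2 + B))
h(Y) = -718 (h(Y) = 2 - 8*(4 + 1)/(2 + 1)*54 = 2 - 8*5/3*54 = 2 - 8*(1/3)*5*54 = 2 - 40*54/3 = 2 - 1*720 = 2 - 720 = -718)
55*(121 + h(13)) = 55*(121 - 718) = 55*(-597) = -32835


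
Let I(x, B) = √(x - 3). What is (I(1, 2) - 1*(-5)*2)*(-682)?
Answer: -6820 - 682*I*√2 ≈ -6820.0 - 964.49*I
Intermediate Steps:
I(x, B) = √(-3 + x)
(I(1, 2) - 1*(-5)*2)*(-682) = (√(-3 + 1) - 1*(-5)*2)*(-682) = (√(-2) - (-5)*2)*(-682) = (I*√2 - 1*(-10))*(-682) = (I*√2 + 10)*(-682) = (10 + I*√2)*(-682) = -6820 - 682*I*√2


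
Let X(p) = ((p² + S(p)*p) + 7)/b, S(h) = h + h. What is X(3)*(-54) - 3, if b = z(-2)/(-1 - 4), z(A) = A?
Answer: -4593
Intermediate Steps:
S(h) = 2*h
b = ⅖ (b = -2/(-1 - 4) = -2/(-5) = -2*(-⅕) = ⅖ ≈ 0.40000)
X(p) = 35/2 + 15*p²/2 (X(p) = ((p² + (2*p)*p) + 7)/(⅖) = ((p² + 2*p²) + 7)*(5/2) = (3*p² + 7)*(5/2) = (7 + 3*p²)*(5/2) = 35/2 + 15*p²/2)
X(3)*(-54) - 3 = (35/2 + (15/2)*3²)*(-54) - 3 = (35/2 + (15/2)*9)*(-54) - 3 = (35/2 + 135/2)*(-54) - 3 = 85*(-54) - 3 = -4590 - 3 = -4593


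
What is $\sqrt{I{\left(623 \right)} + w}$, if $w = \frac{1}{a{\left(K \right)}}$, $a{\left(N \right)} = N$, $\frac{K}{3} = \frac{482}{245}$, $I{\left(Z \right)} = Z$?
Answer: $\frac{\sqrt{1302994938}}{1446} \approx 24.963$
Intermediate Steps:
$K = \frac{1446}{245}$ ($K = 3 \cdot \frac{482}{245} = \frac{1446}{245} \approx 5.902$)
$w = \frac{245}{1446}$ ($w = \frac{1}{\frac{1446}{245}} = \frac{245}{1446} \approx 0.16943$)
$\sqrt{I{\left(623 \right)} + w} = \sqrt{623 + \frac{245}{1446}} = \sqrt{\frac{901103}{1446}} = \frac{\sqrt{1302994938}}{1446}$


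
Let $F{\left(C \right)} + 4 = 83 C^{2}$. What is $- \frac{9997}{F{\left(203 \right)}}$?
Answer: $- \frac{9997}{3420343} \approx -0.0029228$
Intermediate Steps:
$F{\left(C \right)} = -4 + 83 C^{2}$
$- \frac{9997}{F{\left(203 \right)}} = - \frac{9997}{-4 + 83 \cdot 203^{2}} = - \frac{9997}{-4 + 83 \cdot 41209} = - \frac{9997}{-4 + 3420347} = - \frac{9997}{3420343}$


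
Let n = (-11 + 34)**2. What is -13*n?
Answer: -6877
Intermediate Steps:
n = 529 (n = 23**2 = 529)
-13*n = -13*529 = -6877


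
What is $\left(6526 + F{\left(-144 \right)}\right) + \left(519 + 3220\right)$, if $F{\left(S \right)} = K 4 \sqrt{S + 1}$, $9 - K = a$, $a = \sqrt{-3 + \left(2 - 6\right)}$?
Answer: $10265 + 4 \sqrt{1001} + 36 i \sqrt{143} \approx 10392.0 + 430.5 i$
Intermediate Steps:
$a = i \sqrt{7}$ ($a = \sqrt{-3 + \left(2 - 6\right)} = \sqrt{-3 - 4} = \sqrt{-7} = i \sqrt{7} \approx 2.6458 i$)
$K = 9 - i \sqrt{7} \approx 9.0 - 2.6458 i$
$F{\left(S \right)} = \sqrt{1 + S} \left(36 - 4 i \sqrt{7}\right)$ ($F{\left(S \right)} = \left(9 - i \sqrt{7}\right) 4 \sqrt{S + 1} = \left(36 - 4 i \sqrt{7}\right) \sqrt{1 + S} = \sqrt{1 + S} \left(36 - 4 i \sqrt{7}\right)$)
$\left(6526 + F{\left(-144 \right)}\right) + \left(519 + 3220\right) = \left(6526 + 4 \sqrt{1 - 144} \left(9 - i \sqrt{7}\right)\right) + \left(519 + 3220\right) = \left(6526 + 4 \sqrt{-143} \left(9 - i \sqrt{7}\right)\right) + 3739 = \left(6526 + 4 i \sqrt{143} \left(9 - i \sqrt{7}\right)\right) + 3739 = 10265 + 4 i \sqrt{143} \left(9 - i \sqrt{7}\right)$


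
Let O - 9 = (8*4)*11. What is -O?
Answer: -361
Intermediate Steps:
O = 361 (O = 9 + (8*4)*11 = 9 + 32*11 = 9 + 352 = 361)
-O = -1*361 = -361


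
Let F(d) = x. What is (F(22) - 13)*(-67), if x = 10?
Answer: 201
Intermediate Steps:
F(d) = 10
(F(22) - 13)*(-67) = (10 - 13)*(-67) = -3*(-67) = 201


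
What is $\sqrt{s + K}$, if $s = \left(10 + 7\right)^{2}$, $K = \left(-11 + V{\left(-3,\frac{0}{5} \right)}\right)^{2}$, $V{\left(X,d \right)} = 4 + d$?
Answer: $13 \sqrt{2} \approx 18.385$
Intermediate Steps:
$K = 49$ ($K = \left(-11 + \left(4 + \frac{0}{5}\right)\right)^{2} = \left(-11 + \left(4 + 0 \cdot \frac{1}{5}\right)\right)^{2} = \left(-11 + \left(4 + 0\right)\right)^{2} = \left(-11 + 4\right)^{2} = \left(-7\right)^{2} = 49$)
$s = 289$ ($s = 17^{2} = 289$)
$\sqrt{s + K} = \sqrt{289 + 49} = \sqrt{338} = 13 \sqrt{2}$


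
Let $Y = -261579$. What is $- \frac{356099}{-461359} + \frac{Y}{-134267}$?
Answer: $\frac{168494170294}{61945288853} \approx 2.72$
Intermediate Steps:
$- \frac{356099}{-461359} + \frac{Y}{-134267} = - \frac{356099}{-461359} - \frac{261579}{-134267} = \left(-356099\right) \left(- \frac{1}{461359}\right) - - \frac{261579}{134267} = \frac{356099}{461359} + \frac{261579}{134267} = \frac{168494170294}{61945288853}$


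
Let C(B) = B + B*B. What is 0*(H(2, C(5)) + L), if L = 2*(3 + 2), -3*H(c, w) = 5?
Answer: 0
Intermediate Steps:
C(B) = B + B²
H(c, w) = -5/3 (H(c, w) = -⅓*5 = -5/3)
L = 10 (L = 2*5 = 10)
0*(H(2, C(5)) + L) = 0*(-5/3 + 10) = 0*(25/3) = 0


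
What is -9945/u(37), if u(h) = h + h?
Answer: -9945/74 ≈ -134.39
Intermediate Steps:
u(h) = 2*h
-9945/u(37) = -9945/(2*37) = -9945/74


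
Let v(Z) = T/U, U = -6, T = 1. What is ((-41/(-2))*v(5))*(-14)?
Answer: 287/6 ≈ 47.833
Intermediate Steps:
v(Z) = -⅙ (v(Z) = 1/(-6) = 1*(-⅙) = -⅙)
((-41/(-2))*v(5))*(-14) = (-41/(-2)*(-⅙))*(-14) = (-41*(-½)*(-⅙))*(-14) = ((41/2)*(-⅙))*(-14) = -41/12*(-14) = 287/6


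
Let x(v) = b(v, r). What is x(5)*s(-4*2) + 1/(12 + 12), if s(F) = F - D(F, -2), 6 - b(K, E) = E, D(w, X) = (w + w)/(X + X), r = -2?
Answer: -2303/24 ≈ -95.958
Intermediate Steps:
D(w, X) = w/X (D(w, X) = (2*w)/((2*X)) = (2*w)*(1/(2*X)) = w/X)
b(K, E) = 6 - E
x(v) = 8 (x(v) = 6 - 1*(-2) = 6 + 2 = 8)
s(F) = 3*F/2 (s(F) = F - F/(-2) = F - F*(-1)/2 = F - (-1)*F/2 = F + F/2 = 3*F/2)
x(5)*s(-4*2) + 1/(12 + 12) = 8*(3*(-4*2)/2) + 1/(12 + 12) = 8*((3/2)*(-8)) + 1/24 = 8*(-12) + 1/24 = -96 + 1/24 = -2303/24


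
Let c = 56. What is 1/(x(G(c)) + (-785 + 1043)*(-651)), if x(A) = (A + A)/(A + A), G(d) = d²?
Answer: -1/167957 ≈ -5.9539e-6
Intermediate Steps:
x(A) = 1 (x(A) = (2*A)/((2*A)) = (2*A)*(1/(2*A)) = 1)
1/(x(G(c)) + (-785 + 1043)*(-651)) = 1/(1 + (-785 + 1043)*(-651)) = 1/(1 + 258*(-651)) = 1/(1 - 167958) = 1/(-167957) = -1/167957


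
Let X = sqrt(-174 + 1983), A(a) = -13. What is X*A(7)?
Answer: -39*sqrt(201) ≈ -552.92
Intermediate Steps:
X = 3*sqrt(201) (X = sqrt(1809) = 3*sqrt(201) ≈ 42.532)
X*A(7) = (3*sqrt(201))*(-13) = -39*sqrt(201)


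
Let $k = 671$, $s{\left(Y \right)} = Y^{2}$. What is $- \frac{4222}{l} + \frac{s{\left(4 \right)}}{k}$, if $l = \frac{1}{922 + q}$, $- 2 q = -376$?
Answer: $- \frac{3144587804}{671} \approx -4.6864 \cdot 10^{6}$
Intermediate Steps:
$q = 188$ ($q = \left(- \frac{1}{2}\right) \left(-376\right) = 188$)
$l = \frac{1}{1110}$ ($l = \frac{1}{922 + 188} = \frac{1}{1110} \approx 0.0009009$)
$- \frac{4222}{l} + \frac{s{\left(4 \right)}}{k} = - 4222 \frac{1}{\frac{1}{1110}} + \frac{4^{2}}{671} = \left(-4222\right) 1110 + 16 \cdot \frac{1}{671} = -4686420 + \frac{16}{671} = - \frac{3144587804}{671}$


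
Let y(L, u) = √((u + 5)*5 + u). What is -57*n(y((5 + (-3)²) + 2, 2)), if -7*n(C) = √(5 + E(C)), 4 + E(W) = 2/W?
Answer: 57*√(1369 + 74*√37)/259 ≈ 9.3866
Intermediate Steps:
E(W) = -4 + 2/W
y(L, u) = √(25 + 6*u) (y(L, u) = √((5 + u)*5 + u) = √((25 + 5*u) + u) = √(25 + 6*u))
n(C) = -√(1 + 2/C)/7 (n(C) = -√(5 + (-4 + 2/C))/7 = -√(1 + 2/C)/7)
-57*n(y((5 + (-3)²) + 2, 2)) = -(-57)*√((2 + √(25 + 6*2))/(√(25 + 6*2)))/7 = -(-57)*√((2 + √(25 + 12))/(√(25 + 12)))/7 = -(-57)*√((2 + √37)/(√37))/7 = -(-57)*√((√37/37)*(2 + √37))/7 = -(-57)*√(√37*(2 + √37)/37)/7 = -(-57)*37^(¾)*√(2 + √37)/37/7 = -(-57)*37^(¾)*√(2 + √37)/259 = 57*37^(¾)*√(2 + √37)/259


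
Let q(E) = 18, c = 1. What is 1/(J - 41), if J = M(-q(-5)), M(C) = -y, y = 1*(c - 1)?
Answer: -1/41 ≈ -0.024390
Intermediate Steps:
y = 0 (y = 1*(1 - 1) = 1*0 = 0)
M(C) = 0 (M(C) = -1*0 = 0)
J = 0
1/(J - 41) = 1/(0 - 41) = 1/(-41) = -1/41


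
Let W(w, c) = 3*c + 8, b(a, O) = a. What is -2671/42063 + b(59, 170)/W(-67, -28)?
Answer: -2684713/3196788 ≈ -0.83982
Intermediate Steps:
W(w, c) = 8 + 3*c
-2671/42063 + b(59, 170)/W(-67, -28) = -2671/42063 + 59/(8 + 3*(-28)) = -2671*1/42063 + 59/(8 - 84) = -2671/42063 + 59/(-76) = -2671/42063 + 59*(-1/76) = -2671/42063 - 59/76 = -2684713/3196788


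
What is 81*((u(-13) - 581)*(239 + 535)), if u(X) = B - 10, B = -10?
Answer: -37679094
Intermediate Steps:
u(X) = -20 (u(X) = -10 - 10 = -20)
81*((u(-13) - 581)*(239 + 535)) = 81*((-20 - 581)*(239 + 535)) = 81*(-601*774) = 81*(-465174) = -37679094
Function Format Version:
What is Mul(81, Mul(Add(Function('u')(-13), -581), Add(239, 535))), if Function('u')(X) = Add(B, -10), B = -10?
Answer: -37679094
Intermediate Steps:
Function('u')(X) = -20 (Function('u')(X) = Add(-10, -10) = -20)
Mul(81, Mul(Add(Function('u')(-13), -581), Add(239, 535))) = Mul(81, Mul(Add(-20, -581), Add(239, 535))) = Mul(81, Mul(-601, 774)) = Mul(81, -465174) = -37679094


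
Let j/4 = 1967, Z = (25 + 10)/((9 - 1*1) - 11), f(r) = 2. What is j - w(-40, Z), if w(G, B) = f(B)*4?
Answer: 7860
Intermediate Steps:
Z = -35/3 (Z = 35/((9 - 1) - 11) = 35/(8 - 11) = 35/(-3) = 35*(-1/3) = -35/3 ≈ -11.667)
w(G, B) = 8 (w(G, B) = 2*4 = 8)
j = 7868 (j = 4*1967 = 7868)
j - w(-40, Z) = 7868 - 1*8 = 7868 - 8 = 7860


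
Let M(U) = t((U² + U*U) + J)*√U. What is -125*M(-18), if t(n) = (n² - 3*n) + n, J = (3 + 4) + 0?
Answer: -160393125*I*√2 ≈ -2.2683e+8*I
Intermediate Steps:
J = 7 (J = 7 + 0 = 7)
t(n) = n² - 2*n
M(U) = √U*(5 + 2*U²)*(7 + 2*U²) (M(U) = (((U² + U*U) + 7)*(-2 + ((U² + U*U) + 7)))*√U = (((U² + U²) + 7)*(-2 + ((U² + U²) + 7)))*√U = ((2*U² + 7)*(-2 + (2*U² + 7)))*√U = ((7 + 2*U²)*(-2 + (7 + 2*U²)))*√U = ((7 + 2*U²)*(5 + 2*U²))*√U = ((5 + 2*U²)*(7 + 2*U²))*√U = √U*(5 + 2*U²)*(7 + 2*U²))
-125*M(-18) = -125*√(-18)*(35 + 4*(-18)⁴ + 24*(-18)²) = -125*3*I*√2*(35 + 4*104976 + 24*324) = -125*3*I*√2*(35 + 419904 + 7776) = -125*3*I*√2*427715 = -160393125*I*√2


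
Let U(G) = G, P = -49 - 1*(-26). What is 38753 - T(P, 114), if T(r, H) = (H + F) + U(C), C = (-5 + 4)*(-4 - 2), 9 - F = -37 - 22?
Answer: 38565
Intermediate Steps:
F = 68 (F = 9 - (-37 - 22) = 9 - 1*(-59) = 9 + 59 = 68)
P = -23 (P = -49 + 26 = -23)
C = 6 (C = -1*(-6) = 6)
T(r, H) = 74 + H (T(r, H) = (H + 68) + 6 = (68 + H) + 6 = 74 + H)
38753 - T(P, 114) = 38753 - (74 + 114) = 38753 - 1*188 = 38753 - 188 = 38565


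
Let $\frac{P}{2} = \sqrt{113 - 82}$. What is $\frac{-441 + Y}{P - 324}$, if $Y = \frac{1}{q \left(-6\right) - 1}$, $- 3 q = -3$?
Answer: $\frac{250128}{183491} + \frac{1544 \sqrt{31}}{183491} \approx 1.41$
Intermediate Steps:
$q = 1$ ($q = \left(- \frac{1}{3}\right) \left(-3\right) = 1$)
$P = 2 \sqrt{31}$ ($P = 2 \sqrt{113 - 82} = 2 \sqrt{31} \approx 11.136$)
$Y = - \frac{1}{7}$ ($Y = \frac{1}{1 \left(-6\right) - 1} = \frac{1}{-6 - 1} = \frac{1}{-7} = - \frac{1}{7} \approx -0.14286$)
$\frac{-441 + Y}{P - 324} = \frac{-441 - \frac{1}{7}}{2 \sqrt{31} - 324} = - \frac{3088}{7 \left(-324 + 2 \sqrt{31}\right)}$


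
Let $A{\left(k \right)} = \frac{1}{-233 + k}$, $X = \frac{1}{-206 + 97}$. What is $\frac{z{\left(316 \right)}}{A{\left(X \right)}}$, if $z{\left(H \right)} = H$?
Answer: $- \frac{8025768}{109} \approx -73631.0$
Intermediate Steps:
$X = - \frac{1}{109}$ ($X = \frac{1}{-109} = - \frac{1}{109} \approx -0.0091743$)
$\frac{z{\left(316 \right)}}{A{\left(X \right)}} = \frac{316}{\frac{1}{-233 - \frac{1}{109}}} = \frac{316}{\frac{1}{- \frac{25398}{109}}} = \frac{316}{- \frac{109}{25398}} = 316 \left(- \frac{25398}{109}\right) = - \frac{8025768}{109}$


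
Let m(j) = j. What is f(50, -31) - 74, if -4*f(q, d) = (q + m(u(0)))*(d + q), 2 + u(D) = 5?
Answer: -1303/4 ≈ -325.75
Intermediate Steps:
u(D) = 3 (u(D) = -2 + 5 = 3)
f(q, d) = -(3 + q)*(d + q)/4 (f(q, d) = -(q + 3)*(d + q)/4 = -(3 + q)*(d + q)/4)
f(50, -31) - 74 = (-¾*(-31) - ¾*50 - ¼*50² - ¼*(-31)*50) - 74 = (93/4 - 75/2 - ¼*2500 + 775/2) - 74 = (93/4 - 75/2 - 625 + 775/2) - 74 = -1007/4 - 74 = -1303/4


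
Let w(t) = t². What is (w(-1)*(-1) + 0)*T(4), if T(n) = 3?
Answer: -3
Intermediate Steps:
(w(-1)*(-1) + 0)*T(4) = ((-1)²*(-1) + 0)*3 = (1*(-1) + 0)*3 = (-1 + 0)*3 = -1*3 = -3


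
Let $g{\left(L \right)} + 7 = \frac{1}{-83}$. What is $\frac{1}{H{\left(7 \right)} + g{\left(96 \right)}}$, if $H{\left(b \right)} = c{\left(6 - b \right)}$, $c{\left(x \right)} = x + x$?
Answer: $- \frac{83}{748} \approx -0.11096$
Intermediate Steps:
$c{\left(x \right)} = 2 x$
$H{\left(b \right)} = 12 - 2 b$ ($H{\left(b \right)} = 2 \left(6 - b\right) = 12 - 2 b$)
$g{\left(L \right)} = - \frac{582}{83}$ ($g{\left(L \right)} = -7 + \frac{1}{-83} = -7 - \frac{1}{83} = - \frac{582}{83}$)
$\frac{1}{H{\left(7 \right)} + g{\left(96 \right)}} = \frac{1}{\left(12 - 14\right) - \frac{582}{83}} = \frac{1}{-2 - \frac{582}{83}} = \frac{1}{- \frac{748}{83}} = - \frac{83}{748}$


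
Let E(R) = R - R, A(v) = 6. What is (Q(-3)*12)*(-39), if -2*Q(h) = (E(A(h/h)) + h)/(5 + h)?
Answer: -351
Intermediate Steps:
E(R) = 0
Q(h) = -h/(2*(5 + h)) (Q(h) = -(0 + h)/(2*(5 + h)) = -h/(2*(5 + h)))
(Q(-3)*12)*(-39) = (-1*(-3)/(10 + 2*(-3))*12)*(-39) = (-1*(-3)/(10 - 6)*12)*(-39) = (-1*(-3)/4*12)*(-39) = (-1*(-3)*1/4*12)*(-39) = ((3/4)*12)*(-39) = 9*(-39) = -351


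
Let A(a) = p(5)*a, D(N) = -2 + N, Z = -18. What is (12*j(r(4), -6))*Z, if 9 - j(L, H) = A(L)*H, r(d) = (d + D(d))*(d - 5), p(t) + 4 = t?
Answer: 5832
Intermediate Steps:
p(t) = -4 + t
A(a) = a (A(a) = (-4 + 5)*a = 1*a = a)
r(d) = (-5 + d)*(-2 + 2*d) (r(d) = (d + (-2 + d))*(d - 5) = (-2 + 2*d)*(-5 + d) = (-5 + d)*(-2 + 2*d))
j(L, H) = 9 - H*L (j(L, H) = 9 - L*H = 9 - H*L)
(12*j(r(4), -6))*Z = (12*(9 - 1*(-6)*(10 - 12*4 + 2*4²)))*(-18) = (12*(9 - 1*(-6)*(10 - 48 + 2*16)))*(-18) = (12*(9 - 1*(-6)*(10 - 48 + 32)))*(-18) = (12*(9 - 1*(-6)*(-6)))*(-18) = (12*(9 - 36))*(-18) = (12*(-27))*(-18) = -324*(-18) = 5832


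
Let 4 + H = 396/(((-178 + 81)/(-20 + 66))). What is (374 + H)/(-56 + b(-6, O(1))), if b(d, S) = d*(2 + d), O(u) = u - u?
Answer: -8837/1552 ≈ -5.6939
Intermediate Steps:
O(u) = 0
H = -18604/97 (H = -4 + 396/(((-178 + 81)/(-20 + 66))) = -4 + 396/((-97/46)) = -4 + 396/((-97*1/46)) = -4 + 396/(-97/46) = -4 + 396*(-46/97) = -4 - 18216/97 = -18604/97 ≈ -191.79)
(374 + H)/(-56 + b(-6, O(1))) = (374 - 18604/97)/(-56 - 6*(2 - 6)) = 17674/(97*(-56 - 6*(-4))) = 17674/(97*(-56 + 24)) = (17674/97)/(-32) = (17674/97)*(-1/32) = -8837/1552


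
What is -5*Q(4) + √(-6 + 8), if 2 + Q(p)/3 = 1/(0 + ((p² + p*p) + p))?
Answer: 355/12 + √2 ≈ 30.998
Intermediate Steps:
Q(p) = -6 + 3/(p + 2*p²) (Q(p) = -6 + 3/(0 + ((p² + p*p) + p)) = -6 + 3/(0 + ((p² + p²) + p)) = -6 + 3/(0 + (2*p² + p)) = -6 + 3/(0 + (p + 2*p²)) = -6 + 3/(p + 2*p²))
-5*Q(4) + √(-6 + 8) = -15*(1 - 4*4² - 2*4)/(4*(1 + 2*4)) + √(-6 + 8) = -15*(1 - 4*16 - 8)/(4*(1 + 8)) + √2 = -15*(1 - 64 - 8)/(4*9) + √2 = -15*(-71)/(4*9) + √2 = -5*(-71/12) + √2 = 355/12 + √2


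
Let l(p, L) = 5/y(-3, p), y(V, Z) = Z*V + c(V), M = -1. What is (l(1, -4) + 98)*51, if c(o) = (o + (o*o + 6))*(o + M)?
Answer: 4993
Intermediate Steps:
c(o) = (-1 + o)*(6 + o + o**2) (c(o) = (o + (o*o + 6))*(o - 1) = (o + (o**2 + 6))*(-1 + o) = (o + (6 + o**2))*(-1 + o) = (6 + o + o**2)*(-1 + o) = (-1 + o)*(6 + o + o**2))
y(V, Z) = -6 + V**3 + 5*V + V*Z (y(V, Z) = Z*V + (-6 + V**3 + 5*V) = V*Z + (-6 + V**3 + 5*V) = -6 + V**3 + 5*V + V*Z)
l(p, L) = 5/(-48 - 3*p) (l(p, L) = 5/(-6 + (-3)**3 + 5*(-3) - 3*p) = 5/(-6 - 27 - 15 - 3*p) = 5/(-48 - 3*p))
(l(1, -4) + 98)*51 = (-5/(48 + 3*1) + 98)*51 = (-5/(48 + 3) + 98)*51 = (-5/51 + 98)*51 = (4993/51)*51 = 4993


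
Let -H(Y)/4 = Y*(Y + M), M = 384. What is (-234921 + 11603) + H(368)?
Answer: -1330262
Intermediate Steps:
H(Y) = -4*Y*(384 + Y) (H(Y) = -4*Y*(Y + 384) = -4*Y*(384 + Y))
(-234921 + 11603) + H(368) = (-234921 + 11603) - 4*368*(384 + 368) = -223318 - 4*368*752 = -223318 - 1106944 = -1330262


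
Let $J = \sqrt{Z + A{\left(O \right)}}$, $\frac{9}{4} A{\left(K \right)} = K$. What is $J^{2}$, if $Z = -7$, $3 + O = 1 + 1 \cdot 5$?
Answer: $- \frac{17}{3} \approx -5.6667$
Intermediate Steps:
$O = 3$ ($O = -3 + \left(1 + 1 \cdot 5\right) = -3 + \left(1 + 5\right) = -3 + 6 = 3$)
$A{\left(K \right)} = \frac{4 K}{9}$
$J = \frac{i \sqrt{51}}{3}$ ($J = \sqrt{-7 + \frac{4}{9} \cdot 3} = \sqrt{-7 + \frac{4}{3}} = \sqrt{- \frac{17}{3}} = \frac{i \sqrt{51}}{3} \approx 2.3805 i$)
$J^{2} = \left(\frac{i \sqrt{51}}{3}\right)^{2} = - \frac{17}{3}$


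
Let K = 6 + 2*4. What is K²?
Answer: 196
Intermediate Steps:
K = 14 (K = 6 + 8 = 14)
K² = 14² = 196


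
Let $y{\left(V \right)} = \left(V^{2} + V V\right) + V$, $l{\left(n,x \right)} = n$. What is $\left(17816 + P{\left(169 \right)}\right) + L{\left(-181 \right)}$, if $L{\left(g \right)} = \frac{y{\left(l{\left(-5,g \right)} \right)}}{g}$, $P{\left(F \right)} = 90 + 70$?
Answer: $\frac{3253611}{181} \approx 17976.0$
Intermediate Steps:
$P{\left(F \right)} = 160$
$y{\left(V \right)} = V + 2 V^{2}$ ($y{\left(V \right)} = \left(V^{2} + V^{2}\right) + V = 2 V^{2} + V = V + 2 V^{2}$)
$L{\left(g \right)} = \frac{45}{g}$ ($L{\left(g \right)} = \frac{\left(-5\right) \left(1 + 2 \left(-5\right)\right)}{g} = \frac{\left(-5\right) \left(1 - 10\right)}{g} = \frac{\left(-5\right) \left(-9\right)}{g} = \frac{45}{g}$)
$\left(17816 + P{\left(169 \right)}\right) + L{\left(-181 \right)} = \left(17816 + 160\right) + \frac{45}{-181} = 17976 + 45 \left(- \frac{1}{181}\right) = 17976 - \frac{45}{181} = \frac{3253611}{181}$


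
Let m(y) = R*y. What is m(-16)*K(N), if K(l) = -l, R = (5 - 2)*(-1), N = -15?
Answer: 720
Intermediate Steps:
R = -3 (R = 3*(-1) = -3)
m(y) = -3*y
m(-16)*K(N) = (-3*(-16))*(-1*(-15)) = 48*15 = 720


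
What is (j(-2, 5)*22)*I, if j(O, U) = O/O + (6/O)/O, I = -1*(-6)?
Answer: 330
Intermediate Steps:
I = 6
j(O, U) = 1 + 6/O²
(j(-2, 5)*22)*I = ((1 + 6/(-2)²)*22)*6 = ((1 + 6*(¼))*22)*6 = ((1 + 3/2)*22)*6 = ((5/2)*22)*6 = 55*6 = 330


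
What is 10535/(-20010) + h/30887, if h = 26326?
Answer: 40277743/123609774 ≈ 0.32585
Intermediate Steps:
10535/(-20010) + h/30887 = 10535/(-20010) + 26326/30887 = 10535*(-1/20010) + 26326*(1/30887) = -2107/4002 + 26326/30887 = 40277743/123609774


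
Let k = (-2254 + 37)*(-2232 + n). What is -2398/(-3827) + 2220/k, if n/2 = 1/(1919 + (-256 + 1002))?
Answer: 5274310766308/8411320135267 ≈ 0.62705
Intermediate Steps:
n = 2/2665 (n = 2/(1919 + (-256 + 1002)) = 2/(1919 + 746) = 2/2665 ≈ 0.00075047)
k = 13187332326/2665 (k = (-2254 + 37)*(-2232 + 2/2665) = -2217*(-5948278/2665) = 13187332326/2665 ≈ 4.9483e+6)
-2398/(-3827) + 2220/k = -2398/(-3827) + 2220/(13187332326/2665) = -2398*(-1/3827) + 2220*(2665/13187332326) = 2398/3827 + 986050/2197888721 = 5274310766308/8411320135267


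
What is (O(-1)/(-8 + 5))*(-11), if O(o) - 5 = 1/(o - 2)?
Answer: 154/9 ≈ 17.111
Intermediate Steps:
O(o) = 5 + 1/(-2 + o) (O(o) = 5 + 1/(o - 2) = 5 + 1/(-2 + o))
(O(-1)/(-8 + 5))*(-11) = (((-9 + 5*(-1))/(-2 - 1))/(-8 + 5))*(-11) = (((-9 - 5)/(-3))/(-3))*(-11) = (-⅓*(-14)*(-⅓))*(-11) = ((14/3)*(-⅓))*(-11) = -14/9*(-11) = 154/9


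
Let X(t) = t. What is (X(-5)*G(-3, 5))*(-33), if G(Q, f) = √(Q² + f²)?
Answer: 165*√34 ≈ 962.11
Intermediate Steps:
(X(-5)*G(-3, 5))*(-33) = -5*√((-3)² + 5²)*(-33) = -5*√(9 + 25)*(-33) = -5*√34*(-33) = 165*√34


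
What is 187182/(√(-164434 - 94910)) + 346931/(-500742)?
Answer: -346931/500742 - 31197*I*√1801/3602 ≈ -0.69283 - 367.56*I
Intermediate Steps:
187182/(√(-164434 - 94910)) + 346931/(-500742) = 187182/(√(-259344)) + 346931*(-1/500742) = 187182/((12*I*√1801)) - 346931/500742 = 187182*(-I*√1801/21612) - 346931/500742 = -31197*I*√1801/3602 - 346931/500742 = -346931/500742 - 31197*I*√1801/3602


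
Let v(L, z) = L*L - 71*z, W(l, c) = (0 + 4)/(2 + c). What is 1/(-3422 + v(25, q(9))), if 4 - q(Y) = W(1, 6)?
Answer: -2/6091 ≈ -0.00032835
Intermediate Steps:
W(l, c) = 4/(2 + c)
q(Y) = 7/2 (q(Y) = 4 - 4/(2 + 6) = 4 - 4/8 = 4 - 1*½ = 4 - ½ = 7/2)
v(L, z) = L² - 71*z
1/(-3422 + v(25, q(9))) = 1/(-3422 + (25² - 71*7/2)) = 1/(-3422 + (625 - 497/2)) = 1/(-3422 + 753/2) = 1/(-6091/2) = -2/6091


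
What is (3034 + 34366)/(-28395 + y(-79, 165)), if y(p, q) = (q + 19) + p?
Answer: -3740/2829 ≈ -1.3220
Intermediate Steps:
y(p, q) = 19 + p + q (y(p, q) = (19 + q) + p = 19 + p + q)
(3034 + 34366)/(-28395 + y(-79, 165)) = (3034 + 34366)/(-28395 + (19 - 79 + 165)) = 37400/(-28395 + 105) = 37400/(-28290) = 37400*(-1/28290) = -3740/2829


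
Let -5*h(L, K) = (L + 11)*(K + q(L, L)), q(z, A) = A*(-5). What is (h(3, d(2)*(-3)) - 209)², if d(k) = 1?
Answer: 628849/25 ≈ 25154.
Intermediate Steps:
q(z, A) = -5*A
h(L, K) = -(11 + L)*(K - 5*L)/5 (h(L, K) = -(L + 11)*(K - 5*L)/5 = -(11 + L)*(K - 5*L)/5)
(h(3, d(2)*(-3)) - 209)² = ((3² + 11*3 - 11*(-3)/5 - ⅕*1*(-3)*3) - 209)² = ((9 + 33 - 11/5*(-3) - ⅕*(-3)*3) - 209)² = ((9 + 33 + 33/5 + 9/5) - 209)² = (252/5 - 209)² = (-793/5)² = 628849/25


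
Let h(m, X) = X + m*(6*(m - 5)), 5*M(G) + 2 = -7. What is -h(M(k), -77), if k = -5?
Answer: 89/25 ≈ 3.5600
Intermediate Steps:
M(G) = -9/5 (M(G) = -⅖ + (⅕)*(-7) = -⅖ - 7/5 = -9/5)
h(m, X) = X + m*(-30 + 6*m) (h(m, X) = X + m*(6*(-5 + m)) = X + m*(-30 + 6*m))
-h(M(k), -77) = -(-77 - 30*(-9/5) + 6*(-9/5)²) = -(-77 + 54 + 6*(81/25)) = -(-77 + 54 + 486/25) = -1*(-89/25) = 89/25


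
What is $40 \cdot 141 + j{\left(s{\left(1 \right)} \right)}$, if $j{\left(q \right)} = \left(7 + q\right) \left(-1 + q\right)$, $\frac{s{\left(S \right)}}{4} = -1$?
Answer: $5625$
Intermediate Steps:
$s{\left(S \right)} = -4$ ($s{\left(S \right)} = 4 \left(-1\right) = -4$)
$j{\left(q \right)} = \left(-1 + q\right) \left(7 + q\right)$
$40 \cdot 141 + j{\left(s{\left(1 \right)} \right)} = 40 \cdot 141 + \left(-7 + \left(-4\right)^{2} + 6 \left(-4\right)\right) = 5640 - 15 = 5625$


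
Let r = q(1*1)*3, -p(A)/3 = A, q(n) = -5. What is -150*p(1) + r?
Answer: 435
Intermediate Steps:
p(A) = -3*A
r = -15 (r = -5*3 = -15)
-150*p(1) + r = -(-450) - 15 = -150*(-3) - 15 = 450 - 15 = 435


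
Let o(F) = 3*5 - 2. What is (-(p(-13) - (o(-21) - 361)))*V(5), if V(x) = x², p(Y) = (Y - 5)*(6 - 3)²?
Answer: -4650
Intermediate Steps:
p(Y) = -45 + 9*Y (p(Y) = (-5 + Y)*3² = (-5 + Y)*9 = -45 + 9*Y)
o(F) = 13 (o(F) = 15 - 2 = 13)
(-(p(-13) - (o(-21) - 361)))*V(5) = -((-45 + 9*(-13)) - (13 - 361))*5² = -((-45 - 117) - 1*(-348))*25 = -(-162 + 348)*25 = -1*186*25 = -186*25 = -4650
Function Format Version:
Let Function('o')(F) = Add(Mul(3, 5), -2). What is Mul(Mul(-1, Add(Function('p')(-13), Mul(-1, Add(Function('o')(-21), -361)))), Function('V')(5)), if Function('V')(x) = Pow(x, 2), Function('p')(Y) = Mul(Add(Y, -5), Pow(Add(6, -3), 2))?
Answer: -4650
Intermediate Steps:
Function('p')(Y) = Add(-45, Mul(9, Y)) (Function('p')(Y) = Mul(Add(-5, Y), Pow(3, 2)) = Mul(Add(-5, Y), 9) = Add(-45, Mul(9, Y)))
Function('o')(F) = 13 (Function('o')(F) = Add(15, -2) = 13)
Mul(Mul(-1, Add(Function('p')(-13), Mul(-1, Add(Function('o')(-21), -361)))), Function('V')(5)) = Mul(Mul(-1, Add(Add(-45, Mul(9, -13)), Mul(-1, Add(13, -361)))), Pow(5, 2)) = Mul(Mul(-1, Add(Add(-45, -117), Mul(-1, -348))), 25) = Mul(Mul(-1, Add(-162, 348)), 25) = Mul(Mul(-1, 186), 25) = Mul(-186, 25) = -4650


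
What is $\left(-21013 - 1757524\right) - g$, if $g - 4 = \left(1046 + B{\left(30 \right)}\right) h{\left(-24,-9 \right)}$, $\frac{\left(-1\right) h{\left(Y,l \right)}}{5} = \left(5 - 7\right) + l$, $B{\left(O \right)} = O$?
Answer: $-1837721$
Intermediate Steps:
$h{\left(Y,l \right)} = 10 - 5 l$ ($h{\left(Y,l \right)} = - 5 \left(\left(5 - 7\right) + l\right) = - 5 \left(-2 + l\right) = 10 - 5 l$)
$g = 59184$ ($g = 4 + \left(1046 + 30\right) \left(10 - -45\right) = 4 + 1076 \left(10 + 45\right) = 4 + 1076 \cdot 55 = 4 + 59180 = 59184$)
$\left(-21013 - 1757524\right) - g = \left(-21013 - 1757524\right) - 59184 = -1778537 - 59184 = -1837721$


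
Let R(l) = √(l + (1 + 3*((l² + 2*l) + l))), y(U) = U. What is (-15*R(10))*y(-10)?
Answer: 150*√401 ≈ 3003.7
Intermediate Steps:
R(l) = √(1 + 3*l² + 10*l) (R(l) = √(l + (1 + 3*(l² + 3*l))) = √(l + (1 + (3*l² + 9*l))) = √(l + (1 + 3*l² + 9*l)) = √(1 + 3*l² + 10*l))
(-15*R(10))*y(-10) = -15*√(1 + 3*10² + 10*10)*(-10) = -15*√(1 + 3*100 + 100)*(-10) = -15*√(1 + 300 + 100)*(-10) = -15*√401*(-10) = 150*√401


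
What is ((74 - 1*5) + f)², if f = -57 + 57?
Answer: 4761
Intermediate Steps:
f = 0
((74 - 1*5) + f)² = ((74 - 1*5) + 0)² = ((74 - 5) + 0)² = (69 + 0)² = 69² = 4761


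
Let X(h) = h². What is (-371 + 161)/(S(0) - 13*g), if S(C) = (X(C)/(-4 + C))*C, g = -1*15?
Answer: -14/13 ≈ -1.0769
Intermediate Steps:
g = -15
S(C) = C³/(-4 + C) (S(C) = (C²/(-4 + C))*C = C³/(-4 + C))
(-371 + 161)/(S(0) - 13*g) = (-371 + 161)/(0³/(-4 + 0) - 13*(-15)) = -210/(0/(-4) + 195) = -210/(0*(-¼) + 195) = -210/(0 + 195) = -210/195 = -210*1/195 = -14/13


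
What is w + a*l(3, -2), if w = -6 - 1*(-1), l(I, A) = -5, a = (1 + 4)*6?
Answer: -155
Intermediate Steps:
a = 30 (a = 5*6 = 30)
w = -5 (w = -6 + 1 = -5)
w + a*l(3, -2) = -5 + 30*(-5) = -5 - 150 = -155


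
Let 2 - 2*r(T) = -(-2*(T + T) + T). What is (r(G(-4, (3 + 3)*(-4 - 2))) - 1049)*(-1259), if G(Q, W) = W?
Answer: 1251446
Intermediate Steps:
r(T) = 1 - 3*T/2 (r(T) = 1 - (-1)*(-2*(T + T) + T)/2 = 1 - (-1)*(-4*T + T)/2 = 1 - (-1)*(-3*T)/2 = 1 - 3*T/2)
(r(G(-4, (3 + 3)*(-4 - 2))) - 1049)*(-1259) = ((1 - 3*(3 + 3)*(-4 - 2)/2) - 1049)*(-1259) = ((1 - 9*(-6)) - 1049)*(-1259) = ((1 - 3/2*(-36)) - 1049)*(-1259) = ((1 + 54) - 1049)*(-1259) = (55 - 1049)*(-1259) = -994*(-1259) = 1251446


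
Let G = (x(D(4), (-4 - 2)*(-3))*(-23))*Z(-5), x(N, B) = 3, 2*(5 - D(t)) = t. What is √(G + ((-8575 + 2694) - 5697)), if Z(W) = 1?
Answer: I*√11647 ≈ 107.92*I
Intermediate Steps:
D(t) = 5 - t/2
G = -69 (G = (3*(-23))*1 = -69*1 = -69)
√(G + ((-8575 + 2694) - 5697)) = √(-69 + ((-8575 + 2694) - 5697)) = √(-69 + (-5881 - 5697)) = √(-69 - 11578) = √(-11647) = I*√11647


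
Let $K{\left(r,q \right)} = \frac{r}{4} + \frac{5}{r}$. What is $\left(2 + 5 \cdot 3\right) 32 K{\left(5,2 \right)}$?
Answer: $1224$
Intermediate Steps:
$K{\left(r,q \right)} = \frac{5}{r} + \frac{r}{4}$ ($K{\left(r,q \right)} = r \frac{1}{4} + \frac{5}{r} = \frac{r}{4} + \frac{5}{r} = \frac{5}{r} + \frac{r}{4}$)
$\left(2 + 5 \cdot 3\right) 32 K{\left(5,2 \right)} = \left(2 + 5 \cdot 3\right) 32 \left(\frac{5}{5} + \frac{1}{4} \cdot 5\right) = \left(2 + 15\right) 32 \left(5 \cdot \frac{1}{5} + \frac{5}{4}\right) = 17 \cdot 32 \left(1 + \frac{5}{4}\right) = 544 \cdot \frac{9}{4} = 1224$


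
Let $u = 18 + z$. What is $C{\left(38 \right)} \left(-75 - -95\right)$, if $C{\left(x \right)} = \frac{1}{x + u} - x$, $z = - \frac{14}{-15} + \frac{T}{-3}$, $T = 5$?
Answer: $- \frac{629740}{829} \approx -759.64$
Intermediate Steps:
$z = - \frac{11}{15}$ ($z = - \frac{14}{-15} + \frac{5}{-3} = \left(-14\right) \left(- \frac{1}{15}\right) + 5 \left(- \frac{1}{3}\right) = \frac{14}{15} - \frac{5}{3} = - \frac{11}{15} \approx -0.73333$)
$u = \frac{259}{15}$ ($u = 18 - \frac{11}{15} = \frac{259}{15} \approx 17.267$)
$C{\left(x \right)} = \frac{1}{\frac{259}{15} + x} - x$ ($C{\left(x \right)} = \frac{1}{x + \frac{259}{15}} - x = \frac{1}{\frac{259}{15} + x} - x$)
$C{\left(38 \right)} \left(-75 - -95\right) = \frac{15 - 9842 - 15 \cdot 38^{2}}{259 + 15 \cdot 38} \left(-75 - -95\right) = \frac{15 - 9842 - 21660}{259 + 570} \left(-75 + 95\right) = \frac{15 - 9842 - 21660}{829} \cdot 20 = \frac{1}{829} \left(-31487\right) 20 = \left(- \frac{31487}{829}\right) 20 = - \frac{629740}{829}$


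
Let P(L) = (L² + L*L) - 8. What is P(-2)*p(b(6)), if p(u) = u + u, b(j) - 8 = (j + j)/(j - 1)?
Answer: 0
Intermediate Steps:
b(j) = 8 + 2*j/(-1 + j) (b(j) = 8 + (j + j)/(j - 1) = 8 + (2*j)/(-1 + j) = 8 + 2*j/(-1 + j))
P(L) = -8 + 2*L² (P(L) = (L² + L²) - 8 = 2*L² - 8 = -8 + 2*L²)
p(u) = 2*u
P(-2)*p(b(6)) = (-8 + 2*(-2)²)*(2*(2*(-4 + 5*6)/(-1 + 6))) = (-8 + 2*4)*(2*(2*(-4 + 30)/5)) = (-8 + 8)*(2*(2*(⅕)*26)) = 0*(2*(52/5)) = 0*(104/5) = 0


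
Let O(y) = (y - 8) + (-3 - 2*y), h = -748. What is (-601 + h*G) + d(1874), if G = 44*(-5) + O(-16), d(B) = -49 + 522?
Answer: 160692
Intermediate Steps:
O(y) = -11 - y (O(y) = (-8 + y) + (-3 - 2*y) = -11 - y)
d(B) = 473
G = -215 (G = 44*(-5) + (-11 - 1*(-16)) = -220 + (-11 + 16) = -220 + 5 = -215)
(-601 + h*G) + d(1874) = (-601 - 748*(-215)) + 473 = (-601 + 160820) + 473 = 160219 + 473 = 160692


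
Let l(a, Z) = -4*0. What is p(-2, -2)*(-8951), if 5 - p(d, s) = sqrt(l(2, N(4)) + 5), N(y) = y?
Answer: -44755 + 8951*sqrt(5) ≈ -24740.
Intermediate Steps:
l(a, Z) = 0
p(d, s) = 5 - sqrt(5) (p(d, s) = 5 - sqrt(0 + 5) = 5 - sqrt(5))
p(-2, -2)*(-8951) = (5 - sqrt(5))*(-8951) = -44755 + 8951*sqrt(5)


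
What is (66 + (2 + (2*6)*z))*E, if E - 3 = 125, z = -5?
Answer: 1024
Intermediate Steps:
E = 128 (E = 3 + 125 = 128)
(66 + (2 + (2*6)*z))*E = (66 + (2 + (2*6)*(-5)))*128 = (66 + (2 + 12*(-5)))*128 = (66 + (2 - 60))*128 = (66 - 58)*128 = 8*128 = 1024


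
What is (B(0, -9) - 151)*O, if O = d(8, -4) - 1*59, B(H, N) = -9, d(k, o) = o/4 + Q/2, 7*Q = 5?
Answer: 66800/7 ≈ 9542.9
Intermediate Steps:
Q = 5/7 (Q = (⅐)*5 = 5/7 ≈ 0.71429)
d(k, o) = 5/14 + o/4 (d(k, o) = o/4 + (5/7)/2 = o*(¼) + (5/7)*(½) = o/4 + 5/14 = 5/14 + o/4)
O = -835/14 (O = (5/14 + (¼)*(-4)) - 1*59 = (5/14 - 1) - 59 = -9/14 - 59 = -835/14 ≈ -59.643)
(B(0, -9) - 151)*O = (-9 - 151)*(-835/14) = -160*(-835/14) = 66800/7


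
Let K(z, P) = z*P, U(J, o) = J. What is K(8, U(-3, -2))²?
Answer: 576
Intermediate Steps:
K(z, P) = P*z
K(8, U(-3, -2))² = (-3*8)² = (-24)² = 576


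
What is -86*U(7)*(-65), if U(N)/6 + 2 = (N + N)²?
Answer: 6506760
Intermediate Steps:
U(N) = -12 + 24*N² (U(N) = -12 + 6*(N + N)² = -12 + 6*(2*N)² = -12 + 6*(4*N²) = -12 + 24*N²)
-86*U(7)*(-65) = -86*(-12 + 24*7²)*(-65) = -86*(-12 + 24*49)*(-65) = -86*(-12 + 1176)*(-65) = -86*1164*(-65) = -100104*(-65) = 6506760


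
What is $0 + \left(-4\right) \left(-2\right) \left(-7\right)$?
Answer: $-56$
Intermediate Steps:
$0 + \left(-4\right) \left(-2\right) \left(-7\right) = 0 + 8 \left(-7\right) = 0 - 56 = -56$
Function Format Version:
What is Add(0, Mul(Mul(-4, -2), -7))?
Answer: -56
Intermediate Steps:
Add(0, Mul(Mul(-4, -2), -7)) = Add(0, Mul(8, -7)) = Add(0, -56) = -56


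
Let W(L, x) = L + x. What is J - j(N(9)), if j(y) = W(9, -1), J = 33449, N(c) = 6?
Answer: 33441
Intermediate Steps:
j(y) = 8 (j(y) = 9 - 1 = 8)
J - j(N(9)) = 33449 - 1*8 = 33449 - 8 = 33441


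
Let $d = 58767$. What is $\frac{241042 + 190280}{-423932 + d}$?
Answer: $- \frac{431322}{365165} \approx -1.1812$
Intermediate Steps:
$\frac{241042 + 190280}{-423932 + d} = \frac{241042 + 190280}{-423932 + 58767} = \frac{431322}{-365165} = 431322 \left(- \frac{1}{365165}\right) = - \frac{431322}{365165}$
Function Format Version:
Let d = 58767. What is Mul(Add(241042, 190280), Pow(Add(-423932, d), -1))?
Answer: Rational(-431322, 365165) ≈ -1.1812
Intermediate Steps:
Mul(Add(241042, 190280), Pow(Add(-423932, d), -1)) = Mul(Add(241042, 190280), Pow(Add(-423932, 58767), -1)) = Mul(431322, Pow(-365165, -1)) = Mul(431322, Rational(-1, 365165)) = Rational(-431322, 365165)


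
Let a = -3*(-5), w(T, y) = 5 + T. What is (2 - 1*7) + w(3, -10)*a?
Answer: 115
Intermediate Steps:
a = 15
(2 - 1*7) + w(3, -10)*a = (2 - 1*7) + (5 + 3)*15 = (2 - 7) + 8*15 = -5 + 120 = 115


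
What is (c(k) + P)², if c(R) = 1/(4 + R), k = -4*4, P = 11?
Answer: 17161/144 ≈ 119.17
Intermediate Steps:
k = -16
(c(k) + P)² = (1/(4 - 16) + 11)² = (1/(-12) + 11)² = (-1/12 + 11)² = (131/12)² = 17161/144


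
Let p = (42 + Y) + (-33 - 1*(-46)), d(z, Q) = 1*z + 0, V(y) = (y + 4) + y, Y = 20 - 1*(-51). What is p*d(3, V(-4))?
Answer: 378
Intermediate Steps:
Y = 71 (Y = 20 + 51 = 71)
V(y) = 4 + 2*y (V(y) = (4 + y) + y = 4 + 2*y)
d(z, Q) = z (d(z, Q) = z + 0 = z)
p = 126 (p = (42 + 71) + (-33 - 1*(-46)) = 113 + (-33 + 46) = 113 + 13 = 126)
p*d(3, V(-4)) = 126*3 = 378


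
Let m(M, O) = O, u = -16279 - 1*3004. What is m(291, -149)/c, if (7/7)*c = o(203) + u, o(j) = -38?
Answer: 149/19321 ≈ 0.0077118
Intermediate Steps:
u = -19283 (u = -16279 - 3004 = -19283)
c = -19321 (c = -38 - 19283 = -19321)
m(291, -149)/c = -149/(-19321) = -149*(-1/19321) = 149/19321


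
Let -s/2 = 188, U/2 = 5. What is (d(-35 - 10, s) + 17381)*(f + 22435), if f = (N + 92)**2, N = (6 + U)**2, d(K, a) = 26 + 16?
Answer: 2500879997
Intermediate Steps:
U = 10 (U = 2*5 = 10)
s = -376 (s = -2*188 = -376)
d(K, a) = 42
N = 256 (N = (6 + 10)**2 = 16**2 = 256)
f = 121104 (f = (256 + 92)**2 = 348**2 = 121104)
(d(-35 - 10, s) + 17381)*(f + 22435) = (42 + 17381)*(121104 + 22435) = 17423*143539 = 2500879997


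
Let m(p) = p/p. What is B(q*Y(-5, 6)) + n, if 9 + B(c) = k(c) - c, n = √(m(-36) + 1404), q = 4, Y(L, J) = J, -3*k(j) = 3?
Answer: -34 + √1405 ≈ 3.4833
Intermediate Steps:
k(j) = -1 (k(j) = -⅓*3 = -1)
m(p) = 1
n = √1405 (n = √(1 + 1404) = √1405 ≈ 37.483)
B(c) = -10 - c (B(c) = -9 + (-1 - c) = -10 - c)
B(q*Y(-5, 6)) + n = (-10 - 4*6) + √1405 = (-10 - 1*24) + √1405 = (-10 - 24) + √1405 = -34 + √1405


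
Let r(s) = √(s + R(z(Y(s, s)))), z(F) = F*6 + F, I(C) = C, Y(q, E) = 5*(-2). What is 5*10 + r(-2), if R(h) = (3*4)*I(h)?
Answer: 50 + I*√842 ≈ 50.0 + 29.017*I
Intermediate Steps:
Y(q, E) = -10
z(F) = 7*F (z(F) = 6*F + F = 7*F)
R(h) = 12*h (R(h) = (3*4)*h = 12*h)
r(s) = √(-840 + s) (r(s) = √(s + 12*(7*(-10))) = √(s + 12*(-70)) = √(s - 840) = √(-840 + s))
5*10 + r(-2) = 5*10 + √(-840 - 2) = 50 + √(-842) = 50 + I*√842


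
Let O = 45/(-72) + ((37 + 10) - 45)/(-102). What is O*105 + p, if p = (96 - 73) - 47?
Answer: -12469/136 ≈ -91.684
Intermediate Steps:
p = -24 (p = 23 - 47 = -24)
O = -263/408 (O = 45*(-1/72) + (47 - 45)*(-1/102) = -5/8 + 2*(-1/102) = -5/8 - 1/51 = -263/408 ≈ -0.64461)
O*105 + p = -263/408*105 - 24 = -9205/136 - 24 = -12469/136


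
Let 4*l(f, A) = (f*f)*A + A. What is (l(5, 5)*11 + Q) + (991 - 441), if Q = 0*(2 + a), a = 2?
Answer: 1815/2 ≈ 907.50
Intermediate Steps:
l(f, A) = A/4 + A*f²/4 (l(f, A) = ((f*f)*A + A)/4 = (f²*A + A)/4 = (A*f² + A)/4 = (A + A*f²)/4 = A/4 + A*f²/4)
Q = 0 (Q = 0*(2 + 2) = 0*4 = 0)
(l(5, 5)*11 + Q) + (991 - 441) = (((¼)*5*(1 + 5²))*11 + 0) + (991 - 441) = (((¼)*5*(1 + 25))*11 + 0) + 550 = (((¼)*5*26)*11 + 0) + 550 = ((65/2)*11 + 0) + 550 = (715/2 + 0) + 550 = 715/2 + 550 = 1815/2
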